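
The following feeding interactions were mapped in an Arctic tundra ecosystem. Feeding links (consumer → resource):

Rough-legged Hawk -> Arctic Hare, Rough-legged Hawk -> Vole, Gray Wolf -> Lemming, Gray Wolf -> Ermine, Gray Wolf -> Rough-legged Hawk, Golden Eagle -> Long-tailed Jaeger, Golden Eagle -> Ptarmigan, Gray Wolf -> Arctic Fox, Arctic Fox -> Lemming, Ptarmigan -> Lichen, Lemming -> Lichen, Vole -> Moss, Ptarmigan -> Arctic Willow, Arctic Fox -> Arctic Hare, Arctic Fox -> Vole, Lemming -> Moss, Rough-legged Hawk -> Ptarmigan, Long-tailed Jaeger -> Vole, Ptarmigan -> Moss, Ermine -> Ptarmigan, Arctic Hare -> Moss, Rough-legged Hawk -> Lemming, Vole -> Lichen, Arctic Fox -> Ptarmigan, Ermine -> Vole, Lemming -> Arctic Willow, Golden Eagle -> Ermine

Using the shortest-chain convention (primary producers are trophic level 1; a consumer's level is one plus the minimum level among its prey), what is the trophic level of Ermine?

Trophic level 3

Moss is a producer → level 1.
Vole eats Moss → level 2.
Ermine eats Vole → level 3.
No prey of Ermine is below level 2, so 3 is the minimum.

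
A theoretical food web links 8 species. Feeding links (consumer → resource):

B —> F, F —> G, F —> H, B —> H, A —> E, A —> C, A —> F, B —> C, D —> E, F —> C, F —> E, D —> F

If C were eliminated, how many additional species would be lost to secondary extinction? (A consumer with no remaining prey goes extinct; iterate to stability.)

0

Remove C.
Every predator of it retains at least one other prey: F still has G, E, H; A still has E, F; B still has H, F.
No consumer loses all prey, so no secondary extinctions occur.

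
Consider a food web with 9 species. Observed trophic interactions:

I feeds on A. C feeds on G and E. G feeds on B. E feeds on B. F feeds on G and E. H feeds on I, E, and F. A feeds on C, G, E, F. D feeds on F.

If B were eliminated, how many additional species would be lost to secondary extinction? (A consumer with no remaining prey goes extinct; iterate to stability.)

Remove B.
Round 1: G (all prey gone), E (all prey gone) → extinct.
Round 2: F (all prey gone), C (all prey gone) → extinct.
Round 3: A (all prey gone), D (all prey gone) → extinct.
Round 4: I (all prey gone) → extinct.
Round 5: H (all prey gone) → extinct.
No further losses. Total secondary extinctions: 8.

8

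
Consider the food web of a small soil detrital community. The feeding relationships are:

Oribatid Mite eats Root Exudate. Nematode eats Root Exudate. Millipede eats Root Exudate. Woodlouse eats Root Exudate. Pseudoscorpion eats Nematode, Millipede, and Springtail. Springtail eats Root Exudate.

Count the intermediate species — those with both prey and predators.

3

Intermediate species (has both prey and predators): Nematode, Millipede, Springtail.
Count: 3.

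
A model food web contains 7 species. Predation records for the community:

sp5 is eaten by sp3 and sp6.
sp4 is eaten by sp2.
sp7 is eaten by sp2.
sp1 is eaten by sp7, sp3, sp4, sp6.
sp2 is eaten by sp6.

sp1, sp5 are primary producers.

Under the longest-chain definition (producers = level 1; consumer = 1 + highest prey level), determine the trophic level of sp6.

sp1 is a producer → level 1.
sp7 eats sp1 → level 2.
sp2 eats sp7 (level 2); other prey at levels: sp4 2 → level 3.
sp6 eats sp2 (level 3); other prey at levels: sp1 1, sp5 1 → level 4.

Trophic level 4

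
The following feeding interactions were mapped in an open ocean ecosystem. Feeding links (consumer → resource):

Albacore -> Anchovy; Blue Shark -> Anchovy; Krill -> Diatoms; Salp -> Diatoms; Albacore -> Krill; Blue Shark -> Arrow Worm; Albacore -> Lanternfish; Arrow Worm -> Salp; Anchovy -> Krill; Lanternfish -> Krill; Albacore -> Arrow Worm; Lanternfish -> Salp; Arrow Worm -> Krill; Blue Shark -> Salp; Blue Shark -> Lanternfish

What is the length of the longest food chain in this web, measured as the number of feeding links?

3 links

One longest chain: Diatoms → Salp → Lanternfish → Albacore.
It has 4 species and 3 links.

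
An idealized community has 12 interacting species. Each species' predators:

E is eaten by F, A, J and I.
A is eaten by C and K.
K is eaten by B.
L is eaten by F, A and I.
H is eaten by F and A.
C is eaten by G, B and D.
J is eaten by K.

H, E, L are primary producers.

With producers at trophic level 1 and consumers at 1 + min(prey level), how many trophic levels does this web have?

Producers (level 1): H, E, L.
Following each consumer down to its lowest-level prey: H → A → C → G (levels 1 through 4).
All prey of G (C 3) are at level 3 or above, so G is at level 1 + 3 = 4.
Every consumer has at least one prey at level 3 or below, so none exceeds level 4.

4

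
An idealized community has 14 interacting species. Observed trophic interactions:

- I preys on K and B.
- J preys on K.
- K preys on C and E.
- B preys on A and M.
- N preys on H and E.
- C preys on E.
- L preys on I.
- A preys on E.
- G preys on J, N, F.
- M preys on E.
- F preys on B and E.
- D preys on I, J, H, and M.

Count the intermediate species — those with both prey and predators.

Intermediate species (has both prey and predators): C, A, N, M, B, K, F, I, J.
Count: 9.

9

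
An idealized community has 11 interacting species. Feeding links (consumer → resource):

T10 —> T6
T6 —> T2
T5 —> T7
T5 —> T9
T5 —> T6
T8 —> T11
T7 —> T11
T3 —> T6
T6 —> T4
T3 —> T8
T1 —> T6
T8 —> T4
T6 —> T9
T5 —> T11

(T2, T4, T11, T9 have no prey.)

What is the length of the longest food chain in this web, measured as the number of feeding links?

2 links

One longest chain: T2 → T6 → T1.
It has 3 species and 2 links.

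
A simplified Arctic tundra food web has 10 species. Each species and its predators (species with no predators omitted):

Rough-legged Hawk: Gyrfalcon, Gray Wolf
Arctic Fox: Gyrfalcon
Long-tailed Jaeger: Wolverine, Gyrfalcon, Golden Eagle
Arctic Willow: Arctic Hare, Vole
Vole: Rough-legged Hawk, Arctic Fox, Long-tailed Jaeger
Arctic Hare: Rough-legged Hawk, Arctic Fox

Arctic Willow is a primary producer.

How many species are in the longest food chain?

4 species

One longest chain: Arctic Willow → Vole → Long-tailed Jaeger → Wolverine.
It has 4 species and 3 links.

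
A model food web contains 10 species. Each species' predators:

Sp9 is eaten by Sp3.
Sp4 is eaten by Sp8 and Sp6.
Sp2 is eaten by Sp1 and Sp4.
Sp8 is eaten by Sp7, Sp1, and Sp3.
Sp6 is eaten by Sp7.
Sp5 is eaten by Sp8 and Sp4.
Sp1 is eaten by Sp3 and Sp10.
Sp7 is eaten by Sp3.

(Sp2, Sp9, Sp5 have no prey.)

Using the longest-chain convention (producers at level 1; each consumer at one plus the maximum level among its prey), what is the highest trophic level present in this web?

5

Producers (level 1): Sp2, Sp9, Sp5.
Sp2 → Sp4 → Sp6 → Sp7 → Sp3 gives Sp3 level 5.
No species has a prey at level 5, so no species reaches level 6.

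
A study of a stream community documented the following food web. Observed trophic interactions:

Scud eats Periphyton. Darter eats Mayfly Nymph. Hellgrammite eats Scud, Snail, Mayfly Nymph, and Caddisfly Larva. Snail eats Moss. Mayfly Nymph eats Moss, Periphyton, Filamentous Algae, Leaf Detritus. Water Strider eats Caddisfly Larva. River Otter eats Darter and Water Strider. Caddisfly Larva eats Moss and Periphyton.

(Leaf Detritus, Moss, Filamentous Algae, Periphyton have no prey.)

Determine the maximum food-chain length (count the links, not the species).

3 links

One longest chain: Leaf Detritus → Mayfly Nymph → Darter → River Otter.
It has 4 species and 3 links.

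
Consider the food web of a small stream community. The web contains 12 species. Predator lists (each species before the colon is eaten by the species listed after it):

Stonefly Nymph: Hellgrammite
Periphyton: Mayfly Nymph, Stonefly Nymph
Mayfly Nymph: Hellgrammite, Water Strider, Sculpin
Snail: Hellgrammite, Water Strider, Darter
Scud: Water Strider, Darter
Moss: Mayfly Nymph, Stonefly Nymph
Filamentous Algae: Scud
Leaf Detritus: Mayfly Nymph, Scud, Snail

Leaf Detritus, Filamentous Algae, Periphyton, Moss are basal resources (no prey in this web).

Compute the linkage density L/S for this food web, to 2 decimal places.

L/S = 1.42

There are L = 17 links among S = 12 species.
L/S = 17/12 = 1.4167 ≈ 1.42.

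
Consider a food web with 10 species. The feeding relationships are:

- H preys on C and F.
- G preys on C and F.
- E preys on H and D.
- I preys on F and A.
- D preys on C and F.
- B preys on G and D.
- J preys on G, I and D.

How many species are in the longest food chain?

3 species

One longest chain: C → G → B.
It has 3 species and 2 links.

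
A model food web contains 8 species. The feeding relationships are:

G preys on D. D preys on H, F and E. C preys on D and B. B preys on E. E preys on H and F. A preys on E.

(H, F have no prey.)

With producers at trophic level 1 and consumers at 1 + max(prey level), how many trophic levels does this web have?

Producers (level 1): H, F.
H → E → D → G gives G level 4.
No species has a prey at level 4, so no species reaches level 5.

4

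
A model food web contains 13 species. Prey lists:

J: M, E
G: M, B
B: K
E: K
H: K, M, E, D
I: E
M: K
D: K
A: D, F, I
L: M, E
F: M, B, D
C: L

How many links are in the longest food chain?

3 links

One longest chain: K → E → I → A.
It has 4 species and 3 links.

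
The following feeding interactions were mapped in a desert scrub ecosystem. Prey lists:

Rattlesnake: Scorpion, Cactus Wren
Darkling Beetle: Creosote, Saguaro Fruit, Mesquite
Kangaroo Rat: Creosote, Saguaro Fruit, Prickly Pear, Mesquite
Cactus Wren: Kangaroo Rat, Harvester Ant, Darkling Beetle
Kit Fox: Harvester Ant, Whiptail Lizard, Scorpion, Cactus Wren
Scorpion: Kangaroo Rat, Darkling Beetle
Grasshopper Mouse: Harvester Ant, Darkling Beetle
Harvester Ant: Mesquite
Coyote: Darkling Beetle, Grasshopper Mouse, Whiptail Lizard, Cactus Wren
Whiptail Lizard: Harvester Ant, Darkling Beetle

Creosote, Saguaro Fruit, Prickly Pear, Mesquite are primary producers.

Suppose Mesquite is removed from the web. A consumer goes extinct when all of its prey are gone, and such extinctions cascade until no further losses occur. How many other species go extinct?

1

Remove Mesquite.
Round 1: Harvester Ant (all prey gone) → extinct.
No further losses. Total secondary extinctions: 1.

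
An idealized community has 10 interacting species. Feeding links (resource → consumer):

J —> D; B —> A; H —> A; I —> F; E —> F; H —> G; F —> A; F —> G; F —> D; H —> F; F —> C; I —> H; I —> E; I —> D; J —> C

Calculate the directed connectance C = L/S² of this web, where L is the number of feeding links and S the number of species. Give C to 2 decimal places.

The web has S = 10 species and L = 15 feeding links.
C = L / S² = 15 / 100 = 0.1500 ≈ 0.15.

C = 0.15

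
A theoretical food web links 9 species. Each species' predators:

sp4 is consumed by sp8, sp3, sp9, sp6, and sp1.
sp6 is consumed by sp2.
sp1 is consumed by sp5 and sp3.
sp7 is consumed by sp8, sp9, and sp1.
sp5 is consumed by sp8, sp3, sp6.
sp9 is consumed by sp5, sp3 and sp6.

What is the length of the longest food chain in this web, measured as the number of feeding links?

4 links

One longest chain: sp7 → sp1 → sp5 → sp6 → sp2.
It has 5 species and 4 links.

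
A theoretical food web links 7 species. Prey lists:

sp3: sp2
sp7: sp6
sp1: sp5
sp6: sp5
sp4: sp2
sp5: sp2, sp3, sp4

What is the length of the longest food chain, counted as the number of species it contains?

5 species

One longest chain: sp2 → sp3 → sp5 → sp6 → sp7.
It has 5 species and 4 links.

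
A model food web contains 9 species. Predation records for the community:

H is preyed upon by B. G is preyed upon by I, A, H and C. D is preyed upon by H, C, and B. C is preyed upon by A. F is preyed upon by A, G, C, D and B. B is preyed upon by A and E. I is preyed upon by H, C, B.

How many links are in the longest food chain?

One longest chain: F → G → I → H → B → E.
It has 6 species and 5 links.

5 links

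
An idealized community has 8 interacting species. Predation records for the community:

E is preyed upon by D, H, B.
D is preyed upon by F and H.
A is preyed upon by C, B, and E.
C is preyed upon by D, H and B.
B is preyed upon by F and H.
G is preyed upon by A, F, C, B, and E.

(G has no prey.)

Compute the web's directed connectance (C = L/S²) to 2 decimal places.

C = 0.28

The web has S = 8 species and L = 18 feeding links.
C = L / S² = 18 / 64 = 0.2812 ≈ 0.28.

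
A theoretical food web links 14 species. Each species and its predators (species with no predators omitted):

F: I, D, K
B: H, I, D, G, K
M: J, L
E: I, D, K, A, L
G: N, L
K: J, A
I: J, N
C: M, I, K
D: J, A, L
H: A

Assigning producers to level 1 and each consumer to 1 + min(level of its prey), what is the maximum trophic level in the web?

3

Producers (level 1): B, F, E, C.
Following each consumer down to its lowest-level prey: B → K → J (levels 1 through 3).
All prey of J (K 2, M 2, I 2, D 2) are at level 2 or above, so J is at level 1 + 2 = 3.
Every consumer has at least one prey at level 2 or below, so none exceeds level 3.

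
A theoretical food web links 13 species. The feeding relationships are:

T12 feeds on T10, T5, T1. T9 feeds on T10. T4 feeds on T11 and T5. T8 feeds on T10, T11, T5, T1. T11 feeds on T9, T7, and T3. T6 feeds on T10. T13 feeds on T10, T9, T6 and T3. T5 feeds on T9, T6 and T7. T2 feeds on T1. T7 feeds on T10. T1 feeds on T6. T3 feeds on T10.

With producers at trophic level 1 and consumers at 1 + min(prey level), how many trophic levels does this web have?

Producers (level 1): T10.
Following each consumer down to its lowest-level prey: T10 → T6 → T1 → T2 (levels 1 through 4).
All prey of T2 (T1 3) are at level 3 or above, so T2 is at level 1 + 3 = 4.
Every consumer has at least one prey at level 3 or below, so none exceeds level 4.

4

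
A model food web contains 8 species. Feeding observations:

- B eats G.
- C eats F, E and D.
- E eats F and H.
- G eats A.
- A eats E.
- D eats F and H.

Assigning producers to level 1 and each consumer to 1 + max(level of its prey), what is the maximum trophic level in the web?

5

Producers (level 1): H, F.
H → E → A → G → B gives B level 5.
No species has a prey at level 5, so no species reaches level 6.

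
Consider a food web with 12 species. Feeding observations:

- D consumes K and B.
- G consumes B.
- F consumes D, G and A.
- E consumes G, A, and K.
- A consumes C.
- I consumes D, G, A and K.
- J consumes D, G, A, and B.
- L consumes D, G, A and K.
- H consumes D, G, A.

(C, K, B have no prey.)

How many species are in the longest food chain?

3 species

One longest chain: B → G → E.
It has 3 species and 2 links.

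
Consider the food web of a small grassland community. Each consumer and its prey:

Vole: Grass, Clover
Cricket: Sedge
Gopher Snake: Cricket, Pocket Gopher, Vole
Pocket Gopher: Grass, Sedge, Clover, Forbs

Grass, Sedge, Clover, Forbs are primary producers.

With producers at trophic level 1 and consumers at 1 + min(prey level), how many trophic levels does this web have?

Producers (level 1): Grass, Sedge, Clover, Forbs.
Following each consumer down to its lowest-level prey: Sedge → Cricket → Gopher Snake (levels 1 through 3).
All prey of Gopher Snake (Cricket 2, Pocket Gopher 2, Vole 2) are at level 2 or above, so Gopher Snake is at level 1 + 2 = 3.
Every consumer has at least one prey at level 2 or below, so none exceeds level 3.

3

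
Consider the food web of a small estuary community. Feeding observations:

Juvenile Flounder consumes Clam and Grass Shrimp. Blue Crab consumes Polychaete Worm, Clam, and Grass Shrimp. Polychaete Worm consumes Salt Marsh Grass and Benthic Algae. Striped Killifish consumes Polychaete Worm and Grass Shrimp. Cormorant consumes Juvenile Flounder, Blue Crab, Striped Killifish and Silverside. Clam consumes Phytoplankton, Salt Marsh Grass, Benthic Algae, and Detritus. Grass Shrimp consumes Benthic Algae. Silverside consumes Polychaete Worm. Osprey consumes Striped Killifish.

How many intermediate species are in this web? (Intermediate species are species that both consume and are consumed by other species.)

Intermediate species (has both prey and predators): Clam, Polychaete Worm, Grass Shrimp, Blue Crab, Juvenile Flounder, Striped Killifish, Silverside.
Count: 7.

7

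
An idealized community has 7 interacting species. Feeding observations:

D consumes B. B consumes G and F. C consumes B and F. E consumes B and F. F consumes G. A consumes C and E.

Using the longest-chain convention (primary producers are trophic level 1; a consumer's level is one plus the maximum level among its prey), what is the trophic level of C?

G is a producer → level 1.
F eats G → level 2.
B eats F (level 2); other prey at levels: G 1 → level 3.
C eats B (level 3); other prey at levels: F 2 → level 4.

Trophic level 4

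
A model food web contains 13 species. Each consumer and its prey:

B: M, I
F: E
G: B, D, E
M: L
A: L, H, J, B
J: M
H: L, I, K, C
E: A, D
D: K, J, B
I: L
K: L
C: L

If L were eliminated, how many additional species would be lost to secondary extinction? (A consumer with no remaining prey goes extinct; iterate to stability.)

Remove L.
Round 1: M (all prey gone), I (all prey gone), K (all prey gone), C (all prey gone) → extinct.
Round 2: H (all prey gone), J (all prey gone), B (all prey gone) → extinct.
Round 3: A (all prey gone), D (all prey gone) → extinct.
Round 4: E (all prey gone) → extinct.
Round 5: F (all prey gone), G (all prey gone) → extinct.
No further losses. Total secondary extinctions: 12.

12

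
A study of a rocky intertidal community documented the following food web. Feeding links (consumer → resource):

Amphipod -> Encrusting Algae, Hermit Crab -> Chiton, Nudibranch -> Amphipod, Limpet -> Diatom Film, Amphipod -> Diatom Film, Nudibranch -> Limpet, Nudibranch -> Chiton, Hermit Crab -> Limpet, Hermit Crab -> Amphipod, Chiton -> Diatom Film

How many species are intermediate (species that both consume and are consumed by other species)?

3

Intermediate species (has both prey and predators): Limpet, Amphipod, Chiton.
Count: 3.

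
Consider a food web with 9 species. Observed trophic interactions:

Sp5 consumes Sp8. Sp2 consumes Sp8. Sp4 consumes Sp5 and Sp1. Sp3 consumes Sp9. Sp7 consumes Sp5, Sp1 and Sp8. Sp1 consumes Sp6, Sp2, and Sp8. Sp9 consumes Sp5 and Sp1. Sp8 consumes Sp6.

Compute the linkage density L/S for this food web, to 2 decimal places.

There are L = 14 links among S = 9 species.
L/S = 14/9 = 1.5556 ≈ 1.56.

L/S = 1.56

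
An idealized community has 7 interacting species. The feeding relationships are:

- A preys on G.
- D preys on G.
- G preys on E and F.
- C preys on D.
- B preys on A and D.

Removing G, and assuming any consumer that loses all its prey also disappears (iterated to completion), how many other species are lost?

4

Remove G.
Round 1: A (all prey gone), D (all prey gone) → extinct.
Round 2: C (all prey gone), B (all prey gone) → extinct.
No further losses. Total secondary extinctions: 4.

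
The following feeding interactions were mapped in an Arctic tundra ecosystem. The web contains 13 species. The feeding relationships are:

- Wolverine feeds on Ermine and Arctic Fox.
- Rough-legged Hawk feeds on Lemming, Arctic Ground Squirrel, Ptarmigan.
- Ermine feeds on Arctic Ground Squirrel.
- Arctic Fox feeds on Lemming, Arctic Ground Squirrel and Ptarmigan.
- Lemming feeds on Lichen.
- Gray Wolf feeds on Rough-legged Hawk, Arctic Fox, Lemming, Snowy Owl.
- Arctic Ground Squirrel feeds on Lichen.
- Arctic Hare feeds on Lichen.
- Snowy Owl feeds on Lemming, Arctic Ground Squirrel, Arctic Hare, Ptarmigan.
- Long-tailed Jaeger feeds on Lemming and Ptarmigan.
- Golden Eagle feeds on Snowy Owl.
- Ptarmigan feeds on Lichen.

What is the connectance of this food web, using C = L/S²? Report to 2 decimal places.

C = 0.14

The web has S = 13 species and L = 24 feeding links.
C = L / S² = 24 / 169 = 0.1420 ≈ 0.14.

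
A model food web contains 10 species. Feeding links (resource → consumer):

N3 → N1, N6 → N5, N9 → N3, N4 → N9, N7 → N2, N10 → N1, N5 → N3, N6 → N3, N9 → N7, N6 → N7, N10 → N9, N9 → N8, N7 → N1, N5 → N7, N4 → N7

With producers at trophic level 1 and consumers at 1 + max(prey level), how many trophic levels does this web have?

4

Producers (level 1): N4, N6, N10.
N6 → N5 → N7 → N2 gives N2 level 4.
No species has a prey at level 4, so no species reaches level 5.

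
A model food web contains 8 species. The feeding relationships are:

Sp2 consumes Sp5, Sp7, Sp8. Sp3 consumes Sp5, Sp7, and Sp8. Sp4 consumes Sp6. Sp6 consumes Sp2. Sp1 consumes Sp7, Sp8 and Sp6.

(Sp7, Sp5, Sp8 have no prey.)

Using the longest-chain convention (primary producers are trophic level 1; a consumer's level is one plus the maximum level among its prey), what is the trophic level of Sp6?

Sp7 is a producer → level 1.
Sp2 eats Sp7 (level 1); other prey at levels: Sp5 1, Sp8 1 → level 2.
Sp6 eats Sp2 → level 3.

Trophic level 3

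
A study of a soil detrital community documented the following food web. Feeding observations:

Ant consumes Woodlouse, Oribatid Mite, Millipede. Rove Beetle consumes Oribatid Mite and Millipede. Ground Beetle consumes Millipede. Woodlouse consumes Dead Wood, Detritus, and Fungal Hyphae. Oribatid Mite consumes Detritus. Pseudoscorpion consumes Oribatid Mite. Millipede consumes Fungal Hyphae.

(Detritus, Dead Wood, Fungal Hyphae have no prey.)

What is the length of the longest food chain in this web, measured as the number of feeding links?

One longest chain: Fungal Hyphae → Millipede → Ground Beetle.
It has 3 species and 2 links.

2 links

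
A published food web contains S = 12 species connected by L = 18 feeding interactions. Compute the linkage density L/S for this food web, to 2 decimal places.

L/S = 1.50

There are L = 18 links among S = 12 species.
L/S = 18/12 = 1.5000 ≈ 1.50.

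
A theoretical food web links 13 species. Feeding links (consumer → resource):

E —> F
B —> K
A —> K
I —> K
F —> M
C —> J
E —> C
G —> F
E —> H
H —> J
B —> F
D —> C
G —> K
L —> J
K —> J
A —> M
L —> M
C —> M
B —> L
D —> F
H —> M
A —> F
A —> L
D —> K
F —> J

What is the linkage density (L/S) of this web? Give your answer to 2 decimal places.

L/S = 1.92

There are L = 25 links among S = 13 species.
L/S = 25/13 = 1.9231 ≈ 1.92.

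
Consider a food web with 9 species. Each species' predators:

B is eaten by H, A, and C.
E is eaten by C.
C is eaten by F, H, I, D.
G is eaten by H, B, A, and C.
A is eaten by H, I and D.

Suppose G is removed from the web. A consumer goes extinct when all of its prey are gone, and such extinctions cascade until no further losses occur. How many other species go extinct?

Remove G.
Round 1: B (all prey gone) → extinct.
Round 2: A (all prey gone) → extinct.
No further losses. Total secondary extinctions: 2.

2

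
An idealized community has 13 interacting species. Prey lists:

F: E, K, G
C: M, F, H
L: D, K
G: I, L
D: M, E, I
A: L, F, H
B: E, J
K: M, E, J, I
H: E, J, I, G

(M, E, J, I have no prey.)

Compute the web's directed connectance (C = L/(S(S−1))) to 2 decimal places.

C = 0.17

The web has S = 13 species and L = 26 feeding links.
C = L / (S(S−1)) = 26 / 156 = 0.1667 ≈ 0.17.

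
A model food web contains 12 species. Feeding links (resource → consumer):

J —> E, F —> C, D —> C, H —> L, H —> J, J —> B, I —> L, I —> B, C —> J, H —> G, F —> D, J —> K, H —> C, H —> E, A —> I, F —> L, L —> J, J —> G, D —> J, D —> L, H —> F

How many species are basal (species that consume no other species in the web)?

Basal species (no prey listed): A, H.
Count: 2.

2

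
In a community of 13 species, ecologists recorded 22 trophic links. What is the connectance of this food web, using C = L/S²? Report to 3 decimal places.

The web has S = 13 species and L = 22 feeding links.
C = L / S² = 22 / 169 = 0.1302 ≈ 0.130.

C = 0.130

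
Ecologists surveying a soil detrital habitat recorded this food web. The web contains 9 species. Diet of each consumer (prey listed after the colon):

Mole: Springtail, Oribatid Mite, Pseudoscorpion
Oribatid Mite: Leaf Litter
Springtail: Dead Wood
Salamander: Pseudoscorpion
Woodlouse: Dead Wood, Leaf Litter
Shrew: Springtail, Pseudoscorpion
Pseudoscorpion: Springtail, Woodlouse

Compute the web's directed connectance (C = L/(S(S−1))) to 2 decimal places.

C = 0.17

The web has S = 9 species and L = 12 feeding links.
C = L / (S(S−1)) = 12 / 72 = 0.1667 ≈ 0.17.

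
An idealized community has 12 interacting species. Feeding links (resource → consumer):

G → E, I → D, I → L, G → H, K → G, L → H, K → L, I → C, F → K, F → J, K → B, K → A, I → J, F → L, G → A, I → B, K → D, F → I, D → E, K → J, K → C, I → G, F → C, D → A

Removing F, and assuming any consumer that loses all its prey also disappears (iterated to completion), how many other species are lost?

11

Remove F.
Round 1: I (all prey gone), K (all prey gone) → extinct.
Round 2: D (all prey gone), G (all prey gone), J (all prey gone), B (all prey gone), L (all prey gone), C (all prey gone) → extinct.
Round 3: E (all prey gone), H (all prey gone), A (all prey gone) → extinct.
No further losses. Total secondary extinctions: 11.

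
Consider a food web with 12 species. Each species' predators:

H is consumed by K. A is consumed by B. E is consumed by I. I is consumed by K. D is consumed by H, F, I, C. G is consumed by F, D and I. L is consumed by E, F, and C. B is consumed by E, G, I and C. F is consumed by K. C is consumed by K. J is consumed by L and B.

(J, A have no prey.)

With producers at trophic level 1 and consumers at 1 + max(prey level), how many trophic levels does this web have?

6

Producers (level 1): J, A.
J → B → G → D → F → K gives K level 6.
No species has a prey at level 6, so no species reaches level 7.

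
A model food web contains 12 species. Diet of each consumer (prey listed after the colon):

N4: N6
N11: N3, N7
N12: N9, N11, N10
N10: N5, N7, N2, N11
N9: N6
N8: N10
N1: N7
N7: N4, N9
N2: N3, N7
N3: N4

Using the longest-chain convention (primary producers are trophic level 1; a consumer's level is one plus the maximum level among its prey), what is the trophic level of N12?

Trophic level 6

N6 is a producer → level 1.
N4 eats N6 → level 2.
N3 eats N4 → level 3.
N11 eats N3 (level 3); other prey at levels: N7 3 → level 4.
N10 eats N11 (level 4); other prey at levels: N5 1, N7 3, N2 4 → level 5.
N12 eats N10 (level 5); other prey at levels: N9 2, N11 4 → level 6.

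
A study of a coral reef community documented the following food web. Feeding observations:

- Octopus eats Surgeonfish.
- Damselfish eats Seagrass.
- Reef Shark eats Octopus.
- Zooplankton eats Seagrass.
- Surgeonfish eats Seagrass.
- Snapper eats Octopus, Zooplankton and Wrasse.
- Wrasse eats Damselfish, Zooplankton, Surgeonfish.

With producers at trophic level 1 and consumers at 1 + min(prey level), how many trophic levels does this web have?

Producers (level 1): Seagrass.
Following each consumer down to its lowest-level prey: Seagrass → Surgeonfish → Octopus → Reef Shark (levels 1 through 4).
All prey of Reef Shark (Octopus 3) are at level 3 or above, so Reef Shark is at level 1 + 3 = 4.
Every consumer has at least one prey at level 3 or below, so none exceeds level 4.

4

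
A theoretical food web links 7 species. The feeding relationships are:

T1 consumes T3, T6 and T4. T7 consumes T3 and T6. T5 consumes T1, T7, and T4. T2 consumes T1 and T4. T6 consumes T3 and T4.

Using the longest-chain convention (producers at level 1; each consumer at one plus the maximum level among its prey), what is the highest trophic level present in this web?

4

Producers (level 1): T3, T4.
T3 → T6 → T1 → T5 gives T5 level 4.
No species has a prey at level 4, so no species reaches level 5.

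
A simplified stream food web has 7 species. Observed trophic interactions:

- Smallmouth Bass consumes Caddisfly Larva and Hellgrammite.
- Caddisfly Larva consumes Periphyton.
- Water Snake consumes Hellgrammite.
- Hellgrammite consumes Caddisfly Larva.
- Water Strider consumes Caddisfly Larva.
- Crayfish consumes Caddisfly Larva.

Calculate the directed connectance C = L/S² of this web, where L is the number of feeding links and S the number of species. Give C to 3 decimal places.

The web has S = 7 species and L = 7 feeding links.
C = L / S² = 7 / 49 = 0.1429 ≈ 0.143.

C = 0.143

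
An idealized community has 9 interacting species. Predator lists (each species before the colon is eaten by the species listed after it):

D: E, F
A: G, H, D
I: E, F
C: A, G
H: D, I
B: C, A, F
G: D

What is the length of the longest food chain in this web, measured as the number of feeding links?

One longest chain: B → C → A → G → D → E.
It has 6 species and 5 links.

5 links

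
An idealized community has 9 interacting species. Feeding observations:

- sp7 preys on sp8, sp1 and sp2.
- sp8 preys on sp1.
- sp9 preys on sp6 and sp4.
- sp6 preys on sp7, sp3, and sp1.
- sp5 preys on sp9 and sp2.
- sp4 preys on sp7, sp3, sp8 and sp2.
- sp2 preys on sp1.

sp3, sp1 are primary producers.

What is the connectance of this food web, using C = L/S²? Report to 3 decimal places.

The web has S = 9 species and L = 16 feeding links.
C = L / S² = 16 / 81 = 0.1975 ≈ 0.198.

C = 0.198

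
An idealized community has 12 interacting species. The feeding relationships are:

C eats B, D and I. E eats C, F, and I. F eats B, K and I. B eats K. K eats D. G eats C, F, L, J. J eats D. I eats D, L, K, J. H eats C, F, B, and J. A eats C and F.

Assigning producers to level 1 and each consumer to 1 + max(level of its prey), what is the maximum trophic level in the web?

Producers (level 1): L, D.
D → J → I → F → E gives E level 5.
No species has a prey at level 5, so no species reaches level 6.

5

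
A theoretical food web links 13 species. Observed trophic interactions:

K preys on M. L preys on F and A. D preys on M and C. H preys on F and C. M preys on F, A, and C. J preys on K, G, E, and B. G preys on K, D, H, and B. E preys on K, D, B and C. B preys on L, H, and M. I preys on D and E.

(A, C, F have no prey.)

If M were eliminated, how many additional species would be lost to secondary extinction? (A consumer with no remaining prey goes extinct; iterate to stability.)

Remove M.
Round 1: K (all prey gone) → extinct.
No further losses. Total secondary extinctions: 1.

1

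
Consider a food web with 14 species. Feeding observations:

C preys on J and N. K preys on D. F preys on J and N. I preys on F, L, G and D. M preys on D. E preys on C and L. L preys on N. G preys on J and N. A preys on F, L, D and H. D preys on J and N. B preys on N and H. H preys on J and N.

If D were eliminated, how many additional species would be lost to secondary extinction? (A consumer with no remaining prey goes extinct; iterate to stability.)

Remove D.
Round 1: M (all prey gone), K (all prey gone) → extinct.
No further losses. Total secondary extinctions: 2.

2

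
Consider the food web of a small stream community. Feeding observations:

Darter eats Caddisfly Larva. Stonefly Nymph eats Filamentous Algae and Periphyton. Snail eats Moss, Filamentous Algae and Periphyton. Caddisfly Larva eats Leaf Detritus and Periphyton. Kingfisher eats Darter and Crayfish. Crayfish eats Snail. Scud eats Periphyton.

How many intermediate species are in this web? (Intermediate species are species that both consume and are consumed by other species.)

Intermediate species (has both prey and predators): Snail, Caddisfly Larva, Darter, Crayfish.
Count: 4.

4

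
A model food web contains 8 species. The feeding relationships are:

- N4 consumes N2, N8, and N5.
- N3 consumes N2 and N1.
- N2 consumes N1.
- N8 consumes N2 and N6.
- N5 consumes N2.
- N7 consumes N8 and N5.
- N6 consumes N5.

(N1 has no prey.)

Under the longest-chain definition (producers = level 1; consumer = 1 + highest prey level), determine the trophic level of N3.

Trophic level 3

N1 is a producer → level 1.
N2 eats N1 → level 2.
N3 eats N2 (level 2); other prey at levels: N1 1 → level 3.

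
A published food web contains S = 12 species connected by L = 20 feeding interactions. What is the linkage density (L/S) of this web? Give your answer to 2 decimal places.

There are L = 20 links among S = 12 species.
L/S = 20/12 = 1.6667 ≈ 1.67.

L/S = 1.67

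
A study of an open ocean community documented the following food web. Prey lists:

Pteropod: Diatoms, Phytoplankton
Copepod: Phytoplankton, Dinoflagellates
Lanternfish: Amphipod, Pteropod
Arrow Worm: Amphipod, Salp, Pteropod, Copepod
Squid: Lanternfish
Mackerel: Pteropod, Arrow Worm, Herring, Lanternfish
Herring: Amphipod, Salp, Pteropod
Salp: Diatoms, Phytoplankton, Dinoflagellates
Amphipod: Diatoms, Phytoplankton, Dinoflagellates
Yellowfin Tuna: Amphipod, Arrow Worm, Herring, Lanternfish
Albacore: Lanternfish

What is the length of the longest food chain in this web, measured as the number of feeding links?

3 links

One longest chain: Diatoms → Amphipod → Herring → Mackerel.
It has 4 species and 3 links.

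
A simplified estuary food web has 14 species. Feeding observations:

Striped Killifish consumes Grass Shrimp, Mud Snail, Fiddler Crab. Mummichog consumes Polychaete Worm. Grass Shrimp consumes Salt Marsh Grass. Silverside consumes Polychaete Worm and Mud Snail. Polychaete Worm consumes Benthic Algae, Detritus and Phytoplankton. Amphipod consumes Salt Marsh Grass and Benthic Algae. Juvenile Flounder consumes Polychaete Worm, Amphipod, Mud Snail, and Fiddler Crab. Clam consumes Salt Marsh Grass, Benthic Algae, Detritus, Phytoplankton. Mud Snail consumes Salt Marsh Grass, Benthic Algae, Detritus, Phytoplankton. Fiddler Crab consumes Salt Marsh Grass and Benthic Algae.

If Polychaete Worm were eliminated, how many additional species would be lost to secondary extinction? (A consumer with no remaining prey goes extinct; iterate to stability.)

Remove Polychaete Worm.
Round 1: Mummichog (all prey gone) → extinct.
No further losses. Total secondary extinctions: 1.

1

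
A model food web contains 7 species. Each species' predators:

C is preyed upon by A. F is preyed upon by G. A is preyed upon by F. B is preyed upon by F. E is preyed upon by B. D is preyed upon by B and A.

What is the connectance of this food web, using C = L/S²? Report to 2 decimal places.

C = 0.14

The web has S = 7 species and L = 7 feeding links.
C = L / S² = 7 / 49 = 0.1429 ≈ 0.14.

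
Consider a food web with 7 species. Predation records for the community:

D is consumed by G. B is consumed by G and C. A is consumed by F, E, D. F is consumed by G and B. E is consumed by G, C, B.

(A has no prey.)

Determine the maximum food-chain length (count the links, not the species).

One longest chain: A → F → B → G.
It has 4 species and 3 links.

3 links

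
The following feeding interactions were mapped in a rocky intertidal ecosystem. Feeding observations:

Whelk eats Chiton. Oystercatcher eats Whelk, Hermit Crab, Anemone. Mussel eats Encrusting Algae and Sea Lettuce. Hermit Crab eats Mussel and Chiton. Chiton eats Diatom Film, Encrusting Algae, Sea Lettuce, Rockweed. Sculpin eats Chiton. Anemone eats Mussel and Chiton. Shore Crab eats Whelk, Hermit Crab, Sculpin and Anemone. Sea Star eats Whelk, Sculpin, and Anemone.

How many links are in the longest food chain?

One longest chain: Encrusting Algae → Chiton → Whelk → Sea Star.
It has 4 species and 3 links.

3 links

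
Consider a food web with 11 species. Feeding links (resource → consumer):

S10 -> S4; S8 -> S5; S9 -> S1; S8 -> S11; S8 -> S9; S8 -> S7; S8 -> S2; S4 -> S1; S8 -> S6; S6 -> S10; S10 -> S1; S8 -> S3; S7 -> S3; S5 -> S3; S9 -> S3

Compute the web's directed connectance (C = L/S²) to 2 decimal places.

C = 0.12

The web has S = 11 species and L = 15 feeding links.
C = L / S² = 15 / 121 = 0.1240 ≈ 0.12.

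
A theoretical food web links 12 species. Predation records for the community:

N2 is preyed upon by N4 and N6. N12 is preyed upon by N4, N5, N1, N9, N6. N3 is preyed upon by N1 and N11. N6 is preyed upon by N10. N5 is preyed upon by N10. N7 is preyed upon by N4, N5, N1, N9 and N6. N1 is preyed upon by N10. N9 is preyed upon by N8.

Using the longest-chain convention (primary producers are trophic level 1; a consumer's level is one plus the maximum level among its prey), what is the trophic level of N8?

Trophic level 3

N7 is a producer → level 1.
N9 eats N7 (level 1); other prey at levels: N12 1 → level 2.
N8 eats N9 → level 3.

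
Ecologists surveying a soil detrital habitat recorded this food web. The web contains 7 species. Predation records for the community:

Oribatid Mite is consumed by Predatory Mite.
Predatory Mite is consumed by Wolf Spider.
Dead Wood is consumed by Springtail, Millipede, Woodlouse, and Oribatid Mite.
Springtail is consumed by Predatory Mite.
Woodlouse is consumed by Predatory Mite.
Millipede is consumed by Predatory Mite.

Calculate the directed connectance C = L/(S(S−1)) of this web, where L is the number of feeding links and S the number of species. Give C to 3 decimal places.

C = 0.214

The web has S = 7 species and L = 9 feeding links.
C = L / (S(S−1)) = 9 / 42 = 0.2143 ≈ 0.214.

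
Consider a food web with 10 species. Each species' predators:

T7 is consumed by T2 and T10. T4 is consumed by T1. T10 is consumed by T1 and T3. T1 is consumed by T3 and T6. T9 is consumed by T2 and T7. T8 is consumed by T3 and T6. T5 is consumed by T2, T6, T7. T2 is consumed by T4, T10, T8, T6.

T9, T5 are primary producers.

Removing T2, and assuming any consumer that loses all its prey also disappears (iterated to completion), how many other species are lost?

2

Remove T2.
Round 1: T4 (all prey gone), T8 (all prey gone) → extinct.
No further losses. Total secondary extinctions: 2.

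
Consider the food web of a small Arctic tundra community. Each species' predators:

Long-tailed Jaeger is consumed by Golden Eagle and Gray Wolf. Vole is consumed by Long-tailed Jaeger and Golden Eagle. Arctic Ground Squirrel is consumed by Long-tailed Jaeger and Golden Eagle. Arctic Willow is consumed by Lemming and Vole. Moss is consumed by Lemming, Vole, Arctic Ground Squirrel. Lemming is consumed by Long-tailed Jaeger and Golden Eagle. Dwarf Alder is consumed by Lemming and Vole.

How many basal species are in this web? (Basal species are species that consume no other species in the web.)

Basal species (no prey listed): Arctic Willow, Dwarf Alder, Moss.
Count: 3.

3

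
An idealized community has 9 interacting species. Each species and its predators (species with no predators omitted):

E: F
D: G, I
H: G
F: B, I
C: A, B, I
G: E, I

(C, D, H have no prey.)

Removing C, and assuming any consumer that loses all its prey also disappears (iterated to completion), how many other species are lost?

Remove C.
Round 1: A (all prey gone) → extinct.
No further losses. Total secondary extinctions: 1.

1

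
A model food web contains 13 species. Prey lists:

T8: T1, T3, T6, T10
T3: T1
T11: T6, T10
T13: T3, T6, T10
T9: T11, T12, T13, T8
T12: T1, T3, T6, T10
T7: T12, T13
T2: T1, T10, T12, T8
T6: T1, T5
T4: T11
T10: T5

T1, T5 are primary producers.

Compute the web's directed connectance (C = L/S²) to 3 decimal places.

The web has S = 13 species and L = 28 feeding links.
C = L / S² = 28 / 169 = 0.1657 ≈ 0.166.

C = 0.166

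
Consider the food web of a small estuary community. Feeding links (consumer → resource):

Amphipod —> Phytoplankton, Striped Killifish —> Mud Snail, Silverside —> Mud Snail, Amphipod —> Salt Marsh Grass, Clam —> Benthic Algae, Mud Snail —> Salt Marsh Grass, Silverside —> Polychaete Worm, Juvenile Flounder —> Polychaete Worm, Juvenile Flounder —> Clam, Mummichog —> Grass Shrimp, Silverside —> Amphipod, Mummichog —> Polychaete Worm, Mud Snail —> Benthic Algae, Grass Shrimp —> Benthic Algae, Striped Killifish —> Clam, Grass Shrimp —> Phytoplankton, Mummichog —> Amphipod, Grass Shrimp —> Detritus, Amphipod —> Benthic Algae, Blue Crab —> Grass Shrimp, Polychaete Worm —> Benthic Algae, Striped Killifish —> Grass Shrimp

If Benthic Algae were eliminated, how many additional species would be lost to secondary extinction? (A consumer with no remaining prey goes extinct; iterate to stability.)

3

Remove Benthic Algae.
Round 1: Polychaete Worm (all prey gone), Clam (all prey gone) → extinct.
Round 2: Juvenile Flounder (all prey gone) → extinct.
No further losses. Total secondary extinctions: 3.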